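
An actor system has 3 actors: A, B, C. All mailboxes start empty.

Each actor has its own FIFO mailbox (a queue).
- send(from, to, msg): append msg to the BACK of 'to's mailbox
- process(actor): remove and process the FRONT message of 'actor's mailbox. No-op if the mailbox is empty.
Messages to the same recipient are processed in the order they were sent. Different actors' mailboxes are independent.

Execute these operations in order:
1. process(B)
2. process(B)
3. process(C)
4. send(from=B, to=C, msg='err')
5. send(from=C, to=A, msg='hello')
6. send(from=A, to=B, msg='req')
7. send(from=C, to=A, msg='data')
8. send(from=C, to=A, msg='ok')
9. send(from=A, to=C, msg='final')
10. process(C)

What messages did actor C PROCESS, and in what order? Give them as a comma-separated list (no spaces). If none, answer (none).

After 1 (process(B)): A:[] B:[] C:[]
After 2 (process(B)): A:[] B:[] C:[]
After 3 (process(C)): A:[] B:[] C:[]
After 4 (send(from=B, to=C, msg='err')): A:[] B:[] C:[err]
After 5 (send(from=C, to=A, msg='hello')): A:[hello] B:[] C:[err]
After 6 (send(from=A, to=B, msg='req')): A:[hello] B:[req] C:[err]
After 7 (send(from=C, to=A, msg='data')): A:[hello,data] B:[req] C:[err]
After 8 (send(from=C, to=A, msg='ok')): A:[hello,data,ok] B:[req] C:[err]
After 9 (send(from=A, to=C, msg='final')): A:[hello,data,ok] B:[req] C:[err,final]
After 10 (process(C)): A:[hello,data,ok] B:[req] C:[final]

Answer: err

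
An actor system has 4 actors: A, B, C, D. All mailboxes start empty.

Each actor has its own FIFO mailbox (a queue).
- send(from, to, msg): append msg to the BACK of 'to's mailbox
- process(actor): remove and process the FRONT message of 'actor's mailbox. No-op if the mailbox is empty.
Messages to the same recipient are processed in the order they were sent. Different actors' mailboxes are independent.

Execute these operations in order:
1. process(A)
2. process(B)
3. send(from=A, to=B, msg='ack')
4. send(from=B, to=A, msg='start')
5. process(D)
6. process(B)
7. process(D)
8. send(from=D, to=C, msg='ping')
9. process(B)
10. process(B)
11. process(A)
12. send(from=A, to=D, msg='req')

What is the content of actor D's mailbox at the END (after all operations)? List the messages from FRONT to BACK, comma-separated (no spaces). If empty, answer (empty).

Answer: req

Derivation:
After 1 (process(A)): A:[] B:[] C:[] D:[]
After 2 (process(B)): A:[] B:[] C:[] D:[]
After 3 (send(from=A, to=B, msg='ack')): A:[] B:[ack] C:[] D:[]
After 4 (send(from=B, to=A, msg='start')): A:[start] B:[ack] C:[] D:[]
After 5 (process(D)): A:[start] B:[ack] C:[] D:[]
After 6 (process(B)): A:[start] B:[] C:[] D:[]
After 7 (process(D)): A:[start] B:[] C:[] D:[]
After 8 (send(from=D, to=C, msg='ping')): A:[start] B:[] C:[ping] D:[]
After 9 (process(B)): A:[start] B:[] C:[ping] D:[]
After 10 (process(B)): A:[start] B:[] C:[ping] D:[]
After 11 (process(A)): A:[] B:[] C:[ping] D:[]
After 12 (send(from=A, to=D, msg='req')): A:[] B:[] C:[ping] D:[req]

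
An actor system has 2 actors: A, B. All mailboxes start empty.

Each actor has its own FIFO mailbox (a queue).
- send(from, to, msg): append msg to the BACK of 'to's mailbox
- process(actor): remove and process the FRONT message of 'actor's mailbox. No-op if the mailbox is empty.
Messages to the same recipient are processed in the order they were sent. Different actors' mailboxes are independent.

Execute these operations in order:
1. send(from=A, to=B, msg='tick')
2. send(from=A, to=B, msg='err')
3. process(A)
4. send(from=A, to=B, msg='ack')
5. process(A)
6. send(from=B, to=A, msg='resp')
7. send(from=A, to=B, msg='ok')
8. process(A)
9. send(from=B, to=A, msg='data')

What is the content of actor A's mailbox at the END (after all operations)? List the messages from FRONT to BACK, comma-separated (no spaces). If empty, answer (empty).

Answer: data

Derivation:
After 1 (send(from=A, to=B, msg='tick')): A:[] B:[tick]
After 2 (send(from=A, to=B, msg='err')): A:[] B:[tick,err]
After 3 (process(A)): A:[] B:[tick,err]
After 4 (send(from=A, to=B, msg='ack')): A:[] B:[tick,err,ack]
After 5 (process(A)): A:[] B:[tick,err,ack]
After 6 (send(from=B, to=A, msg='resp')): A:[resp] B:[tick,err,ack]
After 7 (send(from=A, to=B, msg='ok')): A:[resp] B:[tick,err,ack,ok]
After 8 (process(A)): A:[] B:[tick,err,ack,ok]
After 9 (send(from=B, to=A, msg='data')): A:[data] B:[tick,err,ack,ok]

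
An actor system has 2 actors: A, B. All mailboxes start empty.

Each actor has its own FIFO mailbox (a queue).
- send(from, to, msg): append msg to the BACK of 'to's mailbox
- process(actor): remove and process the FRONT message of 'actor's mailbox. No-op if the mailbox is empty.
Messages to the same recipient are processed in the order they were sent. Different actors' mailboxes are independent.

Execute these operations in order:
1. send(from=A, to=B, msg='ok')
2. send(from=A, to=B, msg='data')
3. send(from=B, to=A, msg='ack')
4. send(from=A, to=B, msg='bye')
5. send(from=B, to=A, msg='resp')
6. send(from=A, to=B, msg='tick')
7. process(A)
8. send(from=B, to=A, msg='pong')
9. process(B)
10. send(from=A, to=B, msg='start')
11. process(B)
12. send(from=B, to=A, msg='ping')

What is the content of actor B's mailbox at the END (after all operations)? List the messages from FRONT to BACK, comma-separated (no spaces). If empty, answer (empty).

After 1 (send(from=A, to=B, msg='ok')): A:[] B:[ok]
After 2 (send(from=A, to=B, msg='data')): A:[] B:[ok,data]
After 3 (send(from=B, to=A, msg='ack')): A:[ack] B:[ok,data]
After 4 (send(from=A, to=B, msg='bye')): A:[ack] B:[ok,data,bye]
After 5 (send(from=B, to=A, msg='resp')): A:[ack,resp] B:[ok,data,bye]
After 6 (send(from=A, to=B, msg='tick')): A:[ack,resp] B:[ok,data,bye,tick]
After 7 (process(A)): A:[resp] B:[ok,data,bye,tick]
After 8 (send(from=B, to=A, msg='pong')): A:[resp,pong] B:[ok,data,bye,tick]
After 9 (process(B)): A:[resp,pong] B:[data,bye,tick]
After 10 (send(from=A, to=B, msg='start')): A:[resp,pong] B:[data,bye,tick,start]
After 11 (process(B)): A:[resp,pong] B:[bye,tick,start]
After 12 (send(from=B, to=A, msg='ping')): A:[resp,pong,ping] B:[bye,tick,start]

Answer: bye,tick,start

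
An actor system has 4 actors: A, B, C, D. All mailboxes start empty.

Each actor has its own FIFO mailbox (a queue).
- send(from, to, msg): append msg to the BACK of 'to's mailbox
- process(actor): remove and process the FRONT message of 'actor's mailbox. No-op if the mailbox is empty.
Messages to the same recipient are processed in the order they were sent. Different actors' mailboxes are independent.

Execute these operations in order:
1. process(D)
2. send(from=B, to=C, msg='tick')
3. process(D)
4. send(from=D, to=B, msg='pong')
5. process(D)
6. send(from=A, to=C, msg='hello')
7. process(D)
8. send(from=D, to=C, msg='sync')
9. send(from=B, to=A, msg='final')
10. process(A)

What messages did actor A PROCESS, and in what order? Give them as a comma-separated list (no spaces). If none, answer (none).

After 1 (process(D)): A:[] B:[] C:[] D:[]
After 2 (send(from=B, to=C, msg='tick')): A:[] B:[] C:[tick] D:[]
After 3 (process(D)): A:[] B:[] C:[tick] D:[]
After 4 (send(from=D, to=B, msg='pong')): A:[] B:[pong] C:[tick] D:[]
After 5 (process(D)): A:[] B:[pong] C:[tick] D:[]
After 6 (send(from=A, to=C, msg='hello')): A:[] B:[pong] C:[tick,hello] D:[]
After 7 (process(D)): A:[] B:[pong] C:[tick,hello] D:[]
After 8 (send(from=D, to=C, msg='sync')): A:[] B:[pong] C:[tick,hello,sync] D:[]
After 9 (send(from=B, to=A, msg='final')): A:[final] B:[pong] C:[tick,hello,sync] D:[]
After 10 (process(A)): A:[] B:[pong] C:[tick,hello,sync] D:[]

Answer: final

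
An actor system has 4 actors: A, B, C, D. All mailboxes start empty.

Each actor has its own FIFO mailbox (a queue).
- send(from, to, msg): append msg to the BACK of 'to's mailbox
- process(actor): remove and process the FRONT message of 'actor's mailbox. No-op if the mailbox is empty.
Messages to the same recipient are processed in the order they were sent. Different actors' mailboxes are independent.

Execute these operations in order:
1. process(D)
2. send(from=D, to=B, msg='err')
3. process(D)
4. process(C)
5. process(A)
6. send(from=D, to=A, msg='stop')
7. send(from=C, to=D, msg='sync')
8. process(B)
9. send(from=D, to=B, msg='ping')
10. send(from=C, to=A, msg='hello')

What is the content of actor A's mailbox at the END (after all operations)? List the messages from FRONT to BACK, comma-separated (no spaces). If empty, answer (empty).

After 1 (process(D)): A:[] B:[] C:[] D:[]
After 2 (send(from=D, to=B, msg='err')): A:[] B:[err] C:[] D:[]
After 3 (process(D)): A:[] B:[err] C:[] D:[]
After 4 (process(C)): A:[] B:[err] C:[] D:[]
After 5 (process(A)): A:[] B:[err] C:[] D:[]
After 6 (send(from=D, to=A, msg='stop')): A:[stop] B:[err] C:[] D:[]
After 7 (send(from=C, to=D, msg='sync')): A:[stop] B:[err] C:[] D:[sync]
After 8 (process(B)): A:[stop] B:[] C:[] D:[sync]
After 9 (send(from=D, to=B, msg='ping')): A:[stop] B:[ping] C:[] D:[sync]
After 10 (send(from=C, to=A, msg='hello')): A:[stop,hello] B:[ping] C:[] D:[sync]

Answer: stop,hello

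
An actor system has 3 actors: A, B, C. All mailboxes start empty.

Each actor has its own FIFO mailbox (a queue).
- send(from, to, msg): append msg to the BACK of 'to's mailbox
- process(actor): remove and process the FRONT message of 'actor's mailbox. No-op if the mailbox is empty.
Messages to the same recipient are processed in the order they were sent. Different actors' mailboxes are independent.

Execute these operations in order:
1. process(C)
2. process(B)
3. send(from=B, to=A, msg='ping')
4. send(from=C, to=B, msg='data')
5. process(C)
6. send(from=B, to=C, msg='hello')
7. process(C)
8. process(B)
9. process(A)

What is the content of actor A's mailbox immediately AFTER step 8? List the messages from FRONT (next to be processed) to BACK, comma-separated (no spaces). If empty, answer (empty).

After 1 (process(C)): A:[] B:[] C:[]
After 2 (process(B)): A:[] B:[] C:[]
After 3 (send(from=B, to=A, msg='ping')): A:[ping] B:[] C:[]
After 4 (send(from=C, to=B, msg='data')): A:[ping] B:[data] C:[]
After 5 (process(C)): A:[ping] B:[data] C:[]
After 6 (send(from=B, to=C, msg='hello')): A:[ping] B:[data] C:[hello]
After 7 (process(C)): A:[ping] B:[data] C:[]
After 8 (process(B)): A:[ping] B:[] C:[]

ping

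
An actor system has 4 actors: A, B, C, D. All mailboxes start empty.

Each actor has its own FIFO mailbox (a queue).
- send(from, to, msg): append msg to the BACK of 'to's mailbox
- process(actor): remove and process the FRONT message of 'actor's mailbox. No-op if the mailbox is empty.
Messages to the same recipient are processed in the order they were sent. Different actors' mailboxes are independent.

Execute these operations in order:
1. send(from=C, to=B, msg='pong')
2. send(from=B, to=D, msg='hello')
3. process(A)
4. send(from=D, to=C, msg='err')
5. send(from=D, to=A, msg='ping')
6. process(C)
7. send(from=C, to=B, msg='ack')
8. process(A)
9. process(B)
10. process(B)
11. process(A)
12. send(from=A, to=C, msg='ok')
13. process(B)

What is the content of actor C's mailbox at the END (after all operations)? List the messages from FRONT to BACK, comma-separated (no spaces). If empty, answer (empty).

Answer: ok

Derivation:
After 1 (send(from=C, to=B, msg='pong')): A:[] B:[pong] C:[] D:[]
After 2 (send(from=B, to=D, msg='hello')): A:[] B:[pong] C:[] D:[hello]
After 3 (process(A)): A:[] B:[pong] C:[] D:[hello]
After 4 (send(from=D, to=C, msg='err')): A:[] B:[pong] C:[err] D:[hello]
After 5 (send(from=D, to=A, msg='ping')): A:[ping] B:[pong] C:[err] D:[hello]
After 6 (process(C)): A:[ping] B:[pong] C:[] D:[hello]
After 7 (send(from=C, to=B, msg='ack')): A:[ping] B:[pong,ack] C:[] D:[hello]
After 8 (process(A)): A:[] B:[pong,ack] C:[] D:[hello]
After 9 (process(B)): A:[] B:[ack] C:[] D:[hello]
After 10 (process(B)): A:[] B:[] C:[] D:[hello]
After 11 (process(A)): A:[] B:[] C:[] D:[hello]
After 12 (send(from=A, to=C, msg='ok')): A:[] B:[] C:[ok] D:[hello]
After 13 (process(B)): A:[] B:[] C:[ok] D:[hello]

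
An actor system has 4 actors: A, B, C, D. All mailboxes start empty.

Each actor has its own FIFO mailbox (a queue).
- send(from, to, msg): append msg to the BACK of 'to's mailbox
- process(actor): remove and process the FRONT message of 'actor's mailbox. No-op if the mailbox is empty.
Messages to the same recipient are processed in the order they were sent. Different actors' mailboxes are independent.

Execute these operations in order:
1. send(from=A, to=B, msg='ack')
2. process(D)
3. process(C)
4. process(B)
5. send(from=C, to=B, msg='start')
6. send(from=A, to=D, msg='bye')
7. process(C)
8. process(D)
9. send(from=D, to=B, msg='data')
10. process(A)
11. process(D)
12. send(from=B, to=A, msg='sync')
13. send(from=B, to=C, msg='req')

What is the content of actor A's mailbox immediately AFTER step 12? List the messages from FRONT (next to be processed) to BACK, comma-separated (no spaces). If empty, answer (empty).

After 1 (send(from=A, to=B, msg='ack')): A:[] B:[ack] C:[] D:[]
After 2 (process(D)): A:[] B:[ack] C:[] D:[]
After 3 (process(C)): A:[] B:[ack] C:[] D:[]
After 4 (process(B)): A:[] B:[] C:[] D:[]
After 5 (send(from=C, to=B, msg='start')): A:[] B:[start] C:[] D:[]
After 6 (send(from=A, to=D, msg='bye')): A:[] B:[start] C:[] D:[bye]
After 7 (process(C)): A:[] B:[start] C:[] D:[bye]
After 8 (process(D)): A:[] B:[start] C:[] D:[]
After 9 (send(from=D, to=B, msg='data')): A:[] B:[start,data] C:[] D:[]
After 10 (process(A)): A:[] B:[start,data] C:[] D:[]
After 11 (process(D)): A:[] B:[start,data] C:[] D:[]
After 12 (send(from=B, to=A, msg='sync')): A:[sync] B:[start,data] C:[] D:[]

sync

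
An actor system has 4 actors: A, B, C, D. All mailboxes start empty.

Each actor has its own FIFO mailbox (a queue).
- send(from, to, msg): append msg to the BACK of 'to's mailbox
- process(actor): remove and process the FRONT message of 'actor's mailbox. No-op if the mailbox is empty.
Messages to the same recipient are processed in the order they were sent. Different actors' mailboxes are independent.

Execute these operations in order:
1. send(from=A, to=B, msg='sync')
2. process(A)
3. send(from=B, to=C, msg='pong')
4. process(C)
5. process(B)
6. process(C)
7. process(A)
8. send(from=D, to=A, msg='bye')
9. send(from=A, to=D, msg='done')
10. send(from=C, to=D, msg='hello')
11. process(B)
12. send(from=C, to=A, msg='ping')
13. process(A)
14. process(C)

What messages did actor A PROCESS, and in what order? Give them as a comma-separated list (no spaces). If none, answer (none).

Answer: bye

Derivation:
After 1 (send(from=A, to=B, msg='sync')): A:[] B:[sync] C:[] D:[]
After 2 (process(A)): A:[] B:[sync] C:[] D:[]
After 3 (send(from=B, to=C, msg='pong')): A:[] B:[sync] C:[pong] D:[]
After 4 (process(C)): A:[] B:[sync] C:[] D:[]
After 5 (process(B)): A:[] B:[] C:[] D:[]
After 6 (process(C)): A:[] B:[] C:[] D:[]
After 7 (process(A)): A:[] B:[] C:[] D:[]
After 8 (send(from=D, to=A, msg='bye')): A:[bye] B:[] C:[] D:[]
After 9 (send(from=A, to=D, msg='done')): A:[bye] B:[] C:[] D:[done]
After 10 (send(from=C, to=D, msg='hello')): A:[bye] B:[] C:[] D:[done,hello]
After 11 (process(B)): A:[bye] B:[] C:[] D:[done,hello]
After 12 (send(from=C, to=A, msg='ping')): A:[bye,ping] B:[] C:[] D:[done,hello]
After 13 (process(A)): A:[ping] B:[] C:[] D:[done,hello]
After 14 (process(C)): A:[ping] B:[] C:[] D:[done,hello]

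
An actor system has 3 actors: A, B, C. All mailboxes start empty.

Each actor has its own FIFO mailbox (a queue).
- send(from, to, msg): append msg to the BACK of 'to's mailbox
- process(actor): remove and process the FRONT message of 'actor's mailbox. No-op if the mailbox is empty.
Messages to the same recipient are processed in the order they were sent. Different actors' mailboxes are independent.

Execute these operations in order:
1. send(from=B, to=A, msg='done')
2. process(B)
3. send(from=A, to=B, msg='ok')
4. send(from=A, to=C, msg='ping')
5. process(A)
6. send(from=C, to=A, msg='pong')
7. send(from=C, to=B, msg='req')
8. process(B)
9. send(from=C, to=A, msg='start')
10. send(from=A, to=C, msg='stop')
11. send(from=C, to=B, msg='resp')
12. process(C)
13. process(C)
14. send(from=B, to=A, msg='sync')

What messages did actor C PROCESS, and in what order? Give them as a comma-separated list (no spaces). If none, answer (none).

After 1 (send(from=B, to=A, msg='done')): A:[done] B:[] C:[]
After 2 (process(B)): A:[done] B:[] C:[]
After 3 (send(from=A, to=B, msg='ok')): A:[done] B:[ok] C:[]
After 4 (send(from=A, to=C, msg='ping')): A:[done] B:[ok] C:[ping]
After 5 (process(A)): A:[] B:[ok] C:[ping]
After 6 (send(from=C, to=A, msg='pong')): A:[pong] B:[ok] C:[ping]
After 7 (send(from=C, to=B, msg='req')): A:[pong] B:[ok,req] C:[ping]
After 8 (process(B)): A:[pong] B:[req] C:[ping]
After 9 (send(from=C, to=A, msg='start')): A:[pong,start] B:[req] C:[ping]
After 10 (send(from=A, to=C, msg='stop')): A:[pong,start] B:[req] C:[ping,stop]
After 11 (send(from=C, to=B, msg='resp')): A:[pong,start] B:[req,resp] C:[ping,stop]
After 12 (process(C)): A:[pong,start] B:[req,resp] C:[stop]
After 13 (process(C)): A:[pong,start] B:[req,resp] C:[]
After 14 (send(from=B, to=A, msg='sync')): A:[pong,start,sync] B:[req,resp] C:[]

Answer: ping,stop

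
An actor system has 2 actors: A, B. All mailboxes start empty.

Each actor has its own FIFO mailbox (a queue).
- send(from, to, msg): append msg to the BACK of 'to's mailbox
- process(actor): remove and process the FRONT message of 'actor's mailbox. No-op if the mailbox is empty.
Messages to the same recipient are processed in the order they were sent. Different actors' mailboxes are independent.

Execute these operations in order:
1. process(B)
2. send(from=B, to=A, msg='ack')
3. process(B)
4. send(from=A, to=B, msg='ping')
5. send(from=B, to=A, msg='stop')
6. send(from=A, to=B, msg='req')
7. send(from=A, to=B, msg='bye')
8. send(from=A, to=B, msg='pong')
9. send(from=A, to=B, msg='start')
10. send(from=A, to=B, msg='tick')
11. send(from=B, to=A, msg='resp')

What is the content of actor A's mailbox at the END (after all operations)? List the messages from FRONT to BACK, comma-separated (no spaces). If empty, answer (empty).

After 1 (process(B)): A:[] B:[]
After 2 (send(from=B, to=A, msg='ack')): A:[ack] B:[]
After 3 (process(B)): A:[ack] B:[]
After 4 (send(from=A, to=B, msg='ping')): A:[ack] B:[ping]
After 5 (send(from=B, to=A, msg='stop')): A:[ack,stop] B:[ping]
After 6 (send(from=A, to=B, msg='req')): A:[ack,stop] B:[ping,req]
After 7 (send(from=A, to=B, msg='bye')): A:[ack,stop] B:[ping,req,bye]
After 8 (send(from=A, to=B, msg='pong')): A:[ack,stop] B:[ping,req,bye,pong]
After 9 (send(from=A, to=B, msg='start')): A:[ack,stop] B:[ping,req,bye,pong,start]
After 10 (send(from=A, to=B, msg='tick')): A:[ack,stop] B:[ping,req,bye,pong,start,tick]
After 11 (send(from=B, to=A, msg='resp')): A:[ack,stop,resp] B:[ping,req,bye,pong,start,tick]

Answer: ack,stop,resp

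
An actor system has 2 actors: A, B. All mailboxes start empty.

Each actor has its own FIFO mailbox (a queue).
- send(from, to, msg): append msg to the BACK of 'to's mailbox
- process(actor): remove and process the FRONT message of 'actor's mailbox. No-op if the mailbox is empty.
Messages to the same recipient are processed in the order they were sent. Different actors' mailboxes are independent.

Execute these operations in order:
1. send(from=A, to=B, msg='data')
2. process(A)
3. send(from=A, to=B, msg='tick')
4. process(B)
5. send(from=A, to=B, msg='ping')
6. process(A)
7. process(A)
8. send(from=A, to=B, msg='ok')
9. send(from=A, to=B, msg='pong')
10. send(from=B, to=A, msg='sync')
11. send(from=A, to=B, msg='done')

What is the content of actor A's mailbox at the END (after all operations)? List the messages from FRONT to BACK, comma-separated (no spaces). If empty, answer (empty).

Answer: sync

Derivation:
After 1 (send(from=A, to=B, msg='data')): A:[] B:[data]
After 2 (process(A)): A:[] B:[data]
After 3 (send(from=A, to=B, msg='tick')): A:[] B:[data,tick]
After 4 (process(B)): A:[] B:[tick]
After 5 (send(from=A, to=B, msg='ping')): A:[] B:[tick,ping]
After 6 (process(A)): A:[] B:[tick,ping]
After 7 (process(A)): A:[] B:[tick,ping]
After 8 (send(from=A, to=B, msg='ok')): A:[] B:[tick,ping,ok]
After 9 (send(from=A, to=B, msg='pong')): A:[] B:[tick,ping,ok,pong]
After 10 (send(from=B, to=A, msg='sync')): A:[sync] B:[tick,ping,ok,pong]
After 11 (send(from=A, to=B, msg='done')): A:[sync] B:[tick,ping,ok,pong,done]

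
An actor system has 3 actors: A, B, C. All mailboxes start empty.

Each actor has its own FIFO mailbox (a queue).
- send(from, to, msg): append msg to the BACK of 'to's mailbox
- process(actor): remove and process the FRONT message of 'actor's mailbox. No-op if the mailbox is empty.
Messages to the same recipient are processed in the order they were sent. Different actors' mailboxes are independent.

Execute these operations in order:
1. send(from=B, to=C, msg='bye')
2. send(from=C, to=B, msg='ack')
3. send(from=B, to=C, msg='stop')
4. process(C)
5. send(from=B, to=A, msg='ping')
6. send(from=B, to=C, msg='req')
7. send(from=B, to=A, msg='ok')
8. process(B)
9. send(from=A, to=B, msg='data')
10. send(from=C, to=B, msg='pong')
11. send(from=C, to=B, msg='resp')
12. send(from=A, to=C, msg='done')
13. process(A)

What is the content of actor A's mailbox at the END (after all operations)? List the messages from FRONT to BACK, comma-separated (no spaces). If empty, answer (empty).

Answer: ok

Derivation:
After 1 (send(from=B, to=C, msg='bye')): A:[] B:[] C:[bye]
After 2 (send(from=C, to=B, msg='ack')): A:[] B:[ack] C:[bye]
After 3 (send(from=B, to=C, msg='stop')): A:[] B:[ack] C:[bye,stop]
After 4 (process(C)): A:[] B:[ack] C:[stop]
After 5 (send(from=B, to=A, msg='ping')): A:[ping] B:[ack] C:[stop]
After 6 (send(from=B, to=C, msg='req')): A:[ping] B:[ack] C:[stop,req]
After 7 (send(from=B, to=A, msg='ok')): A:[ping,ok] B:[ack] C:[stop,req]
After 8 (process(B)): A:[ping,ok] B:[] C:[stop,req]
After 9 (send(from=A, to=B, msg='data')): A:[ping,ok] B:[data] C:[stop,req]
After 10 (send(from=C, to=B, msg='pong')): A:[ping,ok] B:[data,pong] C:[stop,req]
After 11 (send(from=C, to=B, msg='resp')): A:[ping,ok] B:[data,pong,resp] C:[stop,req]
After 12 (send(from=A, to=C, msg='done')): A:[ping,ok] B:[data,pong,resp] C:[stop,req,done]
After 13 (process(A)): A:[ok] B:[data,pong,resp] C:[stop,req,done]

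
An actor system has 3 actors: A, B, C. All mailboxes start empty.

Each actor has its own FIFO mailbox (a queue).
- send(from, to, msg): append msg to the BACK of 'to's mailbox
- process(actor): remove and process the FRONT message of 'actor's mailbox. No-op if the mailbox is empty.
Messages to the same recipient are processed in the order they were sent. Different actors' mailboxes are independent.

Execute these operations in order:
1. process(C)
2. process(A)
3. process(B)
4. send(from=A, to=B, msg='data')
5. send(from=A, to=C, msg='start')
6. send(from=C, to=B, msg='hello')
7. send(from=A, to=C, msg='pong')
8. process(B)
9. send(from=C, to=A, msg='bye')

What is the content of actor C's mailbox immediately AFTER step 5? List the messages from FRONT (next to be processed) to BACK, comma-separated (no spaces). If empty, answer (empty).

After 1 (process(C)): A:[] B:[] C:[]
After 2 (process(A)): A:[] B:[] C:[]
After 3 (process(B)): A:[] B:[] C:[]
After 4 (send(from=A, to=B, msg='data')): A:[] B:[data] C:[]
After 5 (send(from=A, to=C, msg='start')): A:[] B:[data] C:[start]

start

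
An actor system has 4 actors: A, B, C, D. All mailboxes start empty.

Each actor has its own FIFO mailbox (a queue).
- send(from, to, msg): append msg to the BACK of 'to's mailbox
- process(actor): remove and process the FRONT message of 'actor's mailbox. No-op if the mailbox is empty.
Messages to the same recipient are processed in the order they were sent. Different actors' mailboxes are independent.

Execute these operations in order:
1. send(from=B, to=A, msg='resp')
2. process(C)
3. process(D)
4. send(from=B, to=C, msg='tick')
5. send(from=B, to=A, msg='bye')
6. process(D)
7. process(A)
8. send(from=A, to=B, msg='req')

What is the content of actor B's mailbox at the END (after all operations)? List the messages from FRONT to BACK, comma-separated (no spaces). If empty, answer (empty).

After 1 (send(from=B, to=A, msg='resp')): A:[resp] B:[] C:[] D:[]
After 2 (process(C)): A:[resp] B:[] C:[] D:[]
After 3 (process(D)): A:[resp] B:[] C:[] D:[]
After 4 (send(from=B, to=C, msg='tick')): A:[resp] B:[] C:[tick] D:[]
After 5 (send(from=B, to=A, msg='bye')): A:[resp,bye] B:[] C:[tick] D:[]
After 6 (process(D)): A:[resp,bye] B:[] C:[tick] D:[]
After 7 (process(A)): A:[bye] B:[] C:[tick] D:[]
After 8 (send(from=A, to=B, msg='req')): A:[bye] B:[req] C:[tick] D:[]

Answer: req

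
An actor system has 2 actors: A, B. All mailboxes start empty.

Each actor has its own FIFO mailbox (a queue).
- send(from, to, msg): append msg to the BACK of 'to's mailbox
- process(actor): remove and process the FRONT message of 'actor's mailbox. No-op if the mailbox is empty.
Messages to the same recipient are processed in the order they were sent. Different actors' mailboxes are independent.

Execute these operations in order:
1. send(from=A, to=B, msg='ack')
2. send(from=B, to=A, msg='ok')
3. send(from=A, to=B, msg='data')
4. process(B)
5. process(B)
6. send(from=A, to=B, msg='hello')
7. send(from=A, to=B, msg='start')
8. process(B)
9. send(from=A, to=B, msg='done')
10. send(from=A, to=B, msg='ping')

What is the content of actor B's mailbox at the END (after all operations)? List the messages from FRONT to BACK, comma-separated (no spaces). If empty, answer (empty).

Answer: start,done,ping

Derivation:
After 1 (send(from=A, to=B, msg='ack')): A:[] B:[ack]
After 2 (send(from=B, to=A, msg='ok')): A:[ok] B:[ack]
After 3 (send(from=A, to=B, msg='data')): A:[ok] B:[ack,data]
After 4 (process(B)): A:[ok] B:[data]
After 5 (process(B)): A:[ok] B:[]
After 6 (send(from=A, to=B, msg='hello')): A:[ok] B:[hello]
After 7 (send(from=A, to=B, msg='start')): A:[ok] B:[hello,start]
After 8 (process(B)): A:[ok] B:[start]
After 9 (send(from=A, to=B, msg='done')): A:[ok] B:[start,done]
After 10 (send(from=A, to=B, msg='ping')): A:[ok] B:[start,done,ping]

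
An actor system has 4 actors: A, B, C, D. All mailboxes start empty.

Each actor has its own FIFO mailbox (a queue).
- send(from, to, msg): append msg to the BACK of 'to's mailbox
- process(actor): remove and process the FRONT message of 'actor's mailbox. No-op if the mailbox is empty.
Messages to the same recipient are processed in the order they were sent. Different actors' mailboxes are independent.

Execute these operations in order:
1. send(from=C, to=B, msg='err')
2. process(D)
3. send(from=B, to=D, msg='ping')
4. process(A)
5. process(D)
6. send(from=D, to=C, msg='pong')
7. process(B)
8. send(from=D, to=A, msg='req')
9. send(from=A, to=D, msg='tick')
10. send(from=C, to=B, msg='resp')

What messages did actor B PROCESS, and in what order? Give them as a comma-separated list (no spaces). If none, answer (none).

After 1 (send(from=C, to=B, msg='err')): A:[] B:[err] C:[] D:[]
After 2 (process(D)): A:[] B:[err] C:[] D:[]
After 3 (send(from=B, to=D, msg='ping')): A:[] B:[err] C:[] D:[ping]
After 4 (process(A)): A:[] B:[err] C:[] D:[ping]
After 5 (process(D)): A:[] B:[err] C:[] D:[]
After 6 (send(from=D, to=C, msg='pong')): A:[] B:[err] C:[pong] D:[]
After 7 (process(B)): A:[] B:[] C:[pong] D:[]
After 8 (send(from=D, to=A, msg='req')): A:[req] B:[] C:[pong] D:[]
After 9 (send(from=A, to=D, msg='tick')): A:[req] B:[] C:[pong] D:[tick]
After 10 (send(from=C, to=B, msg='resp')): A:[req] B:[resp] C:[pong] D:[tick]

Answer: err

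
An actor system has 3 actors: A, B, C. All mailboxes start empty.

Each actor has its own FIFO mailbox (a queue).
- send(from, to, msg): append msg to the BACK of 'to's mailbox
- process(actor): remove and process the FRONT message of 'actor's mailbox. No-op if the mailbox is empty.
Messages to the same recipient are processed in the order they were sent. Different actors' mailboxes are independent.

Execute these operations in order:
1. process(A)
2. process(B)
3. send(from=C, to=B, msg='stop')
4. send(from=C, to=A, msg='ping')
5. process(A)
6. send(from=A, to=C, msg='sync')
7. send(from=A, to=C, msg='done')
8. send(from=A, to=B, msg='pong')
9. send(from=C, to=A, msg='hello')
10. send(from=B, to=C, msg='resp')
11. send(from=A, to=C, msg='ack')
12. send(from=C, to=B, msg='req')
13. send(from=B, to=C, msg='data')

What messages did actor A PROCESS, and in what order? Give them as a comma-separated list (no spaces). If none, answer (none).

Answer: ping

Derivation:
After 1 (process(A)): A:[] B:[] C:[]
After 2 (process(B)): A:[] B:[] C:[]
After 3 (send(from=C, to=B, msg='stop')): A:[] B:[stop] C:[]
After 4 (send(from=C, to=A, msg='ping')): A:[ping] B:[stop] C:[]
After 5 (process(A)): A:[] B:[stop] C:[]
After 6 (send(from=A, to=C, msg='sync')): A:[] B:[stop] C:[sync]
After 7 (send(from=A, to=C, msg='done')): A:[] B:[stop] C:[sync,done]
After 8 (send(from=A, to=B, msg='pong')): A:[] B:[stop,pong] C:[sync,done]
After 9 (send(from=C, to=A, msg='hello')): A:[hello] B:[stop,pong] C:[sync,done]
After 10 (send(from=B, to=C, msg='resp')): A:[hello] B:[stop,pong] C:[sync,done,resp]
After 11 (send(from=A, to=C, msg='ack')): A:[hello] B:[stop,pong] C:[sync,done,resp,ack]
After 12 (send(from=C, to=B, msg='req')): A:[hello] B:[stop,pong,req] C:[sync,done,resp,ack]
After 13 (send(from=B, to=C, msg='data')): A:[hello] B:[stop,pong,req] C:[sync,done,resp,ack,data]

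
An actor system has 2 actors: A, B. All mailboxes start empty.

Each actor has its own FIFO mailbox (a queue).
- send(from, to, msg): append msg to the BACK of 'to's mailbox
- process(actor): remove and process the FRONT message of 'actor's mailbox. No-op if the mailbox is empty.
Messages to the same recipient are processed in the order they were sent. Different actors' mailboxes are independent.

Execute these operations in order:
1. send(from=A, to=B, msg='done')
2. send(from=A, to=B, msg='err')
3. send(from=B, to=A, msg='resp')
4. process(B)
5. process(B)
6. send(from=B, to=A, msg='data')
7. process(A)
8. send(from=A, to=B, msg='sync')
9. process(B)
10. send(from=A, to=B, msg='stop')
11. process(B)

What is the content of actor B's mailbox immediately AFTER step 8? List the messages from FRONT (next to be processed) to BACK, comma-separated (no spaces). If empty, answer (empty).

After 1 (send(from=A, to=B, msg='done')): A:[] B:[done]
After 2 (send(from=A, to=B, msg='err')): A:[] B:[done,err]
After 3 (send(from=B, to=A, msg='resp')): A:[resp] B:[done,err]
After 4 (process(B)): A:[resp] B:[err]
After 5 (process(B)): A:[resp] B:[]
After 6 (send(from=B, to=A, msg='data')): A:[resp,data] B:[]
After 7 (process(A)): A:[data] B:[]
After 8 (send(from=A, to=B, msg='sync')): A:[data] B:[sync]

sync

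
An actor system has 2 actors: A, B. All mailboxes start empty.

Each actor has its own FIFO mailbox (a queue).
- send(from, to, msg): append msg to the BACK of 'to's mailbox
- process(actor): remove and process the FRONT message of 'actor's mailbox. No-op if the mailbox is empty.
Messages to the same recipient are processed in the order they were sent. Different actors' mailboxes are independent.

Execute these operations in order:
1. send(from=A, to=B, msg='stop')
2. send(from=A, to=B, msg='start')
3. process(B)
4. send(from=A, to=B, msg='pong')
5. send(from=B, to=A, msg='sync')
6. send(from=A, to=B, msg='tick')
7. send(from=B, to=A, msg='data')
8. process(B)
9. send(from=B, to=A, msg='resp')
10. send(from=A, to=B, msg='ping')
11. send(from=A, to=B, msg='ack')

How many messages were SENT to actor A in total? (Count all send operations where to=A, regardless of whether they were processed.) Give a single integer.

Answer: 3

Derivation:
After 1 (send(from=A, to=B, msg='stop')): A:[] B:[stop]
After 2 (send(from=A, to=B, msg='start')): A:[] B:[stop,start]
After 3 (process(B)): A:[] B:[start]
After 4 (send(from=A, to=B, msg='pong')): A:[] B:[start,pong]
After 5 (send(from=B, to=A, msg='sync')): A:[sync] B:[start,pong]
After 6 (send(from=A, to=B, msg='tick')): A:[sync] B:[start,pong,tick]
After 7 (send(from=B, to=A, msg='data')): A:[sync,data] B:[start,pong,tick]
After 8 (process(B)): A:[sync,data] B:[pong,tick]
After 9 (send(from=B, to=A, msg='resp')): A:[sync,data,resp] B:[pong,tick]
After 10 (send(from=A, to=B, msg='ping')): A:[sync,data,resp] B:[pong,tick,ping]
After 11 (send(from=A, to=B, msg='ack')): A:[sync,data,resp] B:[pong,tick,ping,ack]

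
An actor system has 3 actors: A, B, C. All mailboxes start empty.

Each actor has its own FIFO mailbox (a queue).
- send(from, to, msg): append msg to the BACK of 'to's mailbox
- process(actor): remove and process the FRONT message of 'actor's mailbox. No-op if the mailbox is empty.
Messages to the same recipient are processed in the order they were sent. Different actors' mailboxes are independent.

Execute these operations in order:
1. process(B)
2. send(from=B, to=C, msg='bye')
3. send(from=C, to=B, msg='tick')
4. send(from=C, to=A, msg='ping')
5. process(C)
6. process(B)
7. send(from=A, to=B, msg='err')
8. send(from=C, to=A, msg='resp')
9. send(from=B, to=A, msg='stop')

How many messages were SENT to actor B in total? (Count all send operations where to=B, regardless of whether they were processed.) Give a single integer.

Answer: 2

Derivation:
After 1 (process(B)): A:[] B:[] C:[]
After 2 (send(from=B, to=C, msg='bye')): A:[] B:[] C:[bye]
After 3 (send(from=C, to=B, msg='tick')): A:[] B:[tick] C:[bye]
After 4 (send(from=C, to=A, msg='ping')): A:[ping] B:[tick] C:[bye]
After 5 (process(C)): A:[ping] B:[tick] C:[]
After 6 (process(B)): A:[ping] B:[] C:[]
After 7 (send(from=A, to=B, msg='err')): A:[ping] B:[err] C:[]
After 8 (send(from=C, to=A, msg='resp')): A:[ping,resp] B:[err] C:[]
After 9 (send(from=B, to=A, msg='stop')): A:[ping,resp,stop] B:[err] C:[]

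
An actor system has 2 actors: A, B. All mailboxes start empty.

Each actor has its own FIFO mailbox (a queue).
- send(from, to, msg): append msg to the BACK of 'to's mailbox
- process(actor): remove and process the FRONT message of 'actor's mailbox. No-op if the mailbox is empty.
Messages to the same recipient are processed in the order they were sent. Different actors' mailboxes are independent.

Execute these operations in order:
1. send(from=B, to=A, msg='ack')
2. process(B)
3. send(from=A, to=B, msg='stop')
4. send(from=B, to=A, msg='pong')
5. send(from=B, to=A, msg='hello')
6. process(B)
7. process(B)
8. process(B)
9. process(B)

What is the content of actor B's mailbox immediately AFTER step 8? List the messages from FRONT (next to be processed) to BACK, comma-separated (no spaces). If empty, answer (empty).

After 1 (send(from=B, to=A, msg='ack')): A:[ack] B:[]
After 2 (process(B)): A:[ack] B:[]
After 3 (send(from=A, to=B, msg='stop')): A:[ack] B:[stop]
After 4 (send(from=B, to=A, msg='pong')): A:[ack,pong] B:[stop]
After 5 (send(from=B, to=A, msg='hello')): A:[ack,pong,hello] B:[stop]
After 6 (process(B)): A:[ack,pong,hello] B:[]
After 7 (process(B)): A:[ack,pong,hello] B:[]
After 8 (process(B)): A:[ack,pong,hello] B:[]

(empty)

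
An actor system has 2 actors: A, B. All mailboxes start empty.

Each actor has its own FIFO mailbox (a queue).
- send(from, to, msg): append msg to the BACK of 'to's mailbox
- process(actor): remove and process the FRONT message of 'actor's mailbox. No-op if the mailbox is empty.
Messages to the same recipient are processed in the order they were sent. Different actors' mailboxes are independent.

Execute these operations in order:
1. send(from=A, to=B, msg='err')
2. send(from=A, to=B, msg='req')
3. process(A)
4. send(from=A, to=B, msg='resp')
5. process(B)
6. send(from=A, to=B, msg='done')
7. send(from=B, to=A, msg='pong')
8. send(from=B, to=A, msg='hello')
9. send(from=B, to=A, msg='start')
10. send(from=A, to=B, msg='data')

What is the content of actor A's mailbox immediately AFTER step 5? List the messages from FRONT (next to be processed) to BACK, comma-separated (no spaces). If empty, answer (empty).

After 1 (send(from=A, to=B, msg='err')): A:[] B:[err]
After 2 (send(from=A, to=B, msg='req')): A:[] B:[err,req]
After 3 (process(A)): A:[] B:[err,req]
After 4 (send(from=A, to=B, msg='resp')): A:[] B:[err,req,resp]
After 5 (process(B)): A:[] B:[req,resp]

(empty)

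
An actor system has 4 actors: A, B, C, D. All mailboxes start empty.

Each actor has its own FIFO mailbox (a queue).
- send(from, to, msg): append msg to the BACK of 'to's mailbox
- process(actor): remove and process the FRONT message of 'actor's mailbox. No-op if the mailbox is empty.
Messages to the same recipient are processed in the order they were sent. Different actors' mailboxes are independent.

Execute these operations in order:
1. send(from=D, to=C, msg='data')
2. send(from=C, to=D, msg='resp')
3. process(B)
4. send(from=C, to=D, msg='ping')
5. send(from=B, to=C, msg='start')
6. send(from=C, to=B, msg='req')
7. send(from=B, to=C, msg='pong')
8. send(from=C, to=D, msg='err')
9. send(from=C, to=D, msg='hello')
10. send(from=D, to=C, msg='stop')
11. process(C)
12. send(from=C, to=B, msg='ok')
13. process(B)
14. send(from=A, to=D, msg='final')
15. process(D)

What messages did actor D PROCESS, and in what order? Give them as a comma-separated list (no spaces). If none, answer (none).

Answer: resp

Derivation:
After 1 (send(from=D, to=C, msg='data')): A:[] B:[] C:[data] D:[]
After 2 (send(from=C, to=D, msg='resp')): A:[] B:[] C:[data] D:[resp]
After 3 (process(B)): A:[] B:[] C:[data] D:[resp]
After 4 (send(from=C, to=D, msg='ping')): A:[] B:[] C:[data] D:[resp,ping]
After 5 (send(from=B, to=C, msg='start')): A:[] B:[] C:[data,start] D:[resp,ping]
After 6 (send(from=C, to=B, msg='req')): A:[] B:[req] C:[data,start] D:[resp,ping]
After 7 (send(from=B, to=C, msg='pong')): A:[] B:[req] C:[data,start,pong] D:[resp,ping]
After 8 (send(from=C, to=D, msg='err')): A:[] B:[req] C:[data,start,pong] D:[resp,ping,err]
After 9 (send(from=C, to=D, msg='hello')): A:[] B:[req] C:[data,start,pong] D:[resp,ping,err,hello]
After 10 (send(from=D, to=C, msg='stop')): A:[] B:[req] C:[data,start,pong,stop] D:[resp,ping,err,hello]
After 11 (process(C)): A:[] B:[req] C:[start,pong,stop] D:[resp,ping,err,hello]
After 12 (send(from=C, to=B, msg='ok')): A:[] B:[req,ok] C:[start,pong,stop] D:[resp,ping,err,hello]
After 13 (process(B)): A:[] B:[ok] C:[start,pong,stop] D:[resp,ping,err,hello]
After 14 (send(from=A, to=D, msg='final')): A:[] B:[ok] C:[start,pong,stop] D:[resp,ping,err,hello,final]
After 15 (process(D)): A:[] B:[ok] C:[start,pong,stop] D:[ping,err,hello,final]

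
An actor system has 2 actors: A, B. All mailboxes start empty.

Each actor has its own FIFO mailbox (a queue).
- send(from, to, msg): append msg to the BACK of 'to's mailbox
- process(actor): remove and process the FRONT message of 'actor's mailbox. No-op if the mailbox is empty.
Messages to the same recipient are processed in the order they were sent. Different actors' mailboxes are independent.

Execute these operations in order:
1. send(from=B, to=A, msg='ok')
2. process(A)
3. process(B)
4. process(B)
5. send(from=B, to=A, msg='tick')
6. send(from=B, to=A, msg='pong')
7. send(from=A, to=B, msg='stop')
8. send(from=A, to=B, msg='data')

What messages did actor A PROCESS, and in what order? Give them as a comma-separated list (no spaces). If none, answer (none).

After 1 (send(from=B, to=A, msg='ok')): A:[ok] B:[]
After 2 (process(A)): A:[] B:[]
After 3 (process(B)): A:[] B:[]
After 4 (process(B)): A:[] B:[]
After 5 (send(from=B, to=A, msg='tick')): A:[tick] B:[]
After 6 (send(from=B, to=A, msg='pong')): A:[tick,pong] B:[]
After 7 (send(from=A, to=B, msg='stop')): A:[tick,pong] B:[stop]
After 8 (send(from=A, to=B, msg='data')): A:[tick,pong] B:[stop,data]

Answer: ok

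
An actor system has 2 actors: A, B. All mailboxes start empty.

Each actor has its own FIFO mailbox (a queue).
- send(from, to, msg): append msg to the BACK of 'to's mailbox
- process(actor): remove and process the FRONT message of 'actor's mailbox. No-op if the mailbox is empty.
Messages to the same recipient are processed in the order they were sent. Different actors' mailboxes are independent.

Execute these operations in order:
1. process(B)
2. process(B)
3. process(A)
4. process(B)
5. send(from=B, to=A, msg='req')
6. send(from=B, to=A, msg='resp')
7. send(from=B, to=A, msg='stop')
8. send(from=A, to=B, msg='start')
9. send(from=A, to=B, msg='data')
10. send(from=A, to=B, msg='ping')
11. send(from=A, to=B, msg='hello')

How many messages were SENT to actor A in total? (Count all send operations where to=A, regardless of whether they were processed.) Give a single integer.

Answer: 3

Derivation:
After 1 (process(B)): A:[] B:[]
After 2 (process(B)): A:[] B:[]
After 3 (process(A)): A:[] B:[]
After 4 (process(B)): A:[] B:[]
After 5 (send(from=B, to=A, msg='req')): A:[req] B:[]
After 6 (send(from=B, to=A, msg='resp')): A:[req,resp] B:[]
After 7 (send(from=B, to=A, msg='stop')): A:[req,resp,stop] B:[]
After 8 (send(from=A, to=B, msg='start')): A:[req,resp,stop] B:[start]
After 9 (send(from=A, to=B, msg='data')): A:[req,resp,stop] B:[start,data]
After 10 (send(from=A, to=B, msg='ping')): A:[req,resp,stop] B:[start,data,ping]
After 11 (send(from=A, to=B, msg='hello')): A:[req,resp,stop] B:[start,data,ping,hello]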